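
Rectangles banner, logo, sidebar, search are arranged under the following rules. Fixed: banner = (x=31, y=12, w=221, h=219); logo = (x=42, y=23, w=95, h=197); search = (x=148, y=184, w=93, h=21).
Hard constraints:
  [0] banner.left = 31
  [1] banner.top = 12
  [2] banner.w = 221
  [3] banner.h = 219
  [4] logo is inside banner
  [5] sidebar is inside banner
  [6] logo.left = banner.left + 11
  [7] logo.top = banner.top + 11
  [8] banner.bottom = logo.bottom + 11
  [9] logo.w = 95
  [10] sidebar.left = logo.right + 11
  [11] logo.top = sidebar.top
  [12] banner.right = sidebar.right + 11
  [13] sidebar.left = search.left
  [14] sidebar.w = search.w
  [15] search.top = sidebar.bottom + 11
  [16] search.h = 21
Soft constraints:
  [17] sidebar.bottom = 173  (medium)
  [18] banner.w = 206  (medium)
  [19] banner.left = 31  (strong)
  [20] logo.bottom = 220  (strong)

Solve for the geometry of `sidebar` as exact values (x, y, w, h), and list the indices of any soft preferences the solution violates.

1. sidebar.x = 148  [sidebar.left = logo.right + 11]
2. sidebar.y = 23  [logo.top = sidebar.top]
3. sidebar.w = 93  [banner.right = sidebar.right + 11]
4. sidebar.h = 150  [search.top = sidebar.bottom + 11]

sidebar = (x=148, y=23, w=93, h=150)
violated soft preferences: 18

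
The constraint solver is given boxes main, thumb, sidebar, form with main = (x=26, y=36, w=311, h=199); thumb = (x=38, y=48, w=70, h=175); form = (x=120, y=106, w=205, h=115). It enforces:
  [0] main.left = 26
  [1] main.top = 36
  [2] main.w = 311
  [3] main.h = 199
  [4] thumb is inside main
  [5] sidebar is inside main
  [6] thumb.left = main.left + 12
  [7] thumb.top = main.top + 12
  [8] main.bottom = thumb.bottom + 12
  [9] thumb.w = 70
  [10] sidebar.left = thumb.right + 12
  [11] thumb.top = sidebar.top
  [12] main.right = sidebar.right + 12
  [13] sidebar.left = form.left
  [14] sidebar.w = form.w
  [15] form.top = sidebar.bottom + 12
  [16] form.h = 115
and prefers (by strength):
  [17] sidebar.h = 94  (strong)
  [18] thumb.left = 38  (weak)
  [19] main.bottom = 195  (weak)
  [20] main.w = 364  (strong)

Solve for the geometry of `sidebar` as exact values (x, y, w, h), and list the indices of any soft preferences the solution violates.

1. sidebar.x = 120  [sidebar.left = thumb.right + 12]
2. sidebar.y = 48  [thumb.top = sidebar.top]
3. sidebar.w = 205  [main.right = sidebar.right + 12]
4. sidebar.h = 46  [form.top = sidebar.bottom + 12]

sidebar = (x=120, y=48, w=205, h=46)
violated soft preferences: 17, 19, 20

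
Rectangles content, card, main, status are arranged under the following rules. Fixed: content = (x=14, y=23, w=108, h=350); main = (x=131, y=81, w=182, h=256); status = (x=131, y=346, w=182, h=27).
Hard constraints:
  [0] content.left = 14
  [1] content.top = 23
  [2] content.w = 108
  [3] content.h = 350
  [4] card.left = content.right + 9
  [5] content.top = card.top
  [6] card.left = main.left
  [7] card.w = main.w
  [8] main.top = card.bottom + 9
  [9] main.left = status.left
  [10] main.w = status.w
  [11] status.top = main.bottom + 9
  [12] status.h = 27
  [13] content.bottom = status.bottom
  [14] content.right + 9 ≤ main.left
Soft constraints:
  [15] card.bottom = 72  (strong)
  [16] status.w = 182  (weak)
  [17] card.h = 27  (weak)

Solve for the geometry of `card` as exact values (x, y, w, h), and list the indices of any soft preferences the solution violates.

1. card.x = 131  [card.left = content.right + 9]
2. card.y = 23  [content.top = card.top]
3. card.w = 182  [card.w = main.w]
4. card.h = 49  [main.top = card.bottom + 9]

card = (x=131, y=23, w=182, h=49)
violated soft preferences: 17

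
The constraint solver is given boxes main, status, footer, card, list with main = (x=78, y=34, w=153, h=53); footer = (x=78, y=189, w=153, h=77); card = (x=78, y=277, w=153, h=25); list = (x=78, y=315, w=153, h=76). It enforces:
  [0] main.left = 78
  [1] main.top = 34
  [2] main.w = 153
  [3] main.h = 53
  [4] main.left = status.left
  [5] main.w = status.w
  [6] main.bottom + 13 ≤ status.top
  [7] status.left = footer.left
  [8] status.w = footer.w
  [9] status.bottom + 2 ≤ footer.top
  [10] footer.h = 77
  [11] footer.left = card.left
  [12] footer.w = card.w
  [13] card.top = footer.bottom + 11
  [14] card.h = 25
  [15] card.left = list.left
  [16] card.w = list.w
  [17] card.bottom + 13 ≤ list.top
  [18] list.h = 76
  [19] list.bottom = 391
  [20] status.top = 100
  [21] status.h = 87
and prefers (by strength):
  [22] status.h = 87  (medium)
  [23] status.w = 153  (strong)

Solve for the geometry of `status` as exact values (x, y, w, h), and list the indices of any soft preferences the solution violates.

1. status.x = 78  [main.left = status.left]
2. status.w = 153  [main.w = status.w]
3. status.y = 100  [status.top = 100]
4. status.h = 87  [status.h = 87]

status = (x=78, y=100, w=153, h=87)
violated soft preferences: none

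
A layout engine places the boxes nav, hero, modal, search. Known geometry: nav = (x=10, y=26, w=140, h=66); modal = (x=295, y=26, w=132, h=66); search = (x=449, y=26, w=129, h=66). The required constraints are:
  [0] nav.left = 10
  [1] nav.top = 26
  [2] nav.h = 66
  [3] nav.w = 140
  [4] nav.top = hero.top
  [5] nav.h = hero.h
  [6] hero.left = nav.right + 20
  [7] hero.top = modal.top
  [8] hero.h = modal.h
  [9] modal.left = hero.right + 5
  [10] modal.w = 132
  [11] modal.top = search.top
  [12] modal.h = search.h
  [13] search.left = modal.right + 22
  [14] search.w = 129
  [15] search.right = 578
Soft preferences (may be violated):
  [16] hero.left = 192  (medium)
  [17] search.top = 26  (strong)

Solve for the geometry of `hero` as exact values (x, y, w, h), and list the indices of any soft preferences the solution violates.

1. hero.y = 26  [nav.top = hero.top]
2. hero.h = 66  [nav.h = hero.h]
3. hero.x = 170  [hero.left = nav.right + 20]
4. hero.w = 120  [modal.left = hero.right + 5]

hero = (x=170, y=26, w=120, h=66)
violated soft preferences: 16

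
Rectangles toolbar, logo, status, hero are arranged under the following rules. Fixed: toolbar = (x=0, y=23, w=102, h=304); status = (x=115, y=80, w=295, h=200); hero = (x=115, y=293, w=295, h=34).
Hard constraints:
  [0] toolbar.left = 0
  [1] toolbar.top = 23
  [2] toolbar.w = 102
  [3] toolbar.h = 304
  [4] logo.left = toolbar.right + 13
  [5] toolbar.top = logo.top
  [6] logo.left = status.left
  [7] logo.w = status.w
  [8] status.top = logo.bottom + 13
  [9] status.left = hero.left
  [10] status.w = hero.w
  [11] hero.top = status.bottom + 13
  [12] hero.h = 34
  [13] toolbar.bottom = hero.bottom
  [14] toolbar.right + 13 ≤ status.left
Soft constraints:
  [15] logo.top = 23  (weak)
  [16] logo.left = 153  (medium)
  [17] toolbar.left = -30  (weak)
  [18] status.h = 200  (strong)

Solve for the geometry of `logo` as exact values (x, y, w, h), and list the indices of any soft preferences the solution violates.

logo = (x=115, y=23, w=295, h=44)
violated soft preferences: 16, 17

1. logo.x = 115  [logo.left = toolbar.right + 13]
2. logo.y = 23  [toolbar.top = logo.top]
3. logo.w = 295  [logo.w = status.w]
4. logo.h = 44  [status.top = logo.bottom + 13]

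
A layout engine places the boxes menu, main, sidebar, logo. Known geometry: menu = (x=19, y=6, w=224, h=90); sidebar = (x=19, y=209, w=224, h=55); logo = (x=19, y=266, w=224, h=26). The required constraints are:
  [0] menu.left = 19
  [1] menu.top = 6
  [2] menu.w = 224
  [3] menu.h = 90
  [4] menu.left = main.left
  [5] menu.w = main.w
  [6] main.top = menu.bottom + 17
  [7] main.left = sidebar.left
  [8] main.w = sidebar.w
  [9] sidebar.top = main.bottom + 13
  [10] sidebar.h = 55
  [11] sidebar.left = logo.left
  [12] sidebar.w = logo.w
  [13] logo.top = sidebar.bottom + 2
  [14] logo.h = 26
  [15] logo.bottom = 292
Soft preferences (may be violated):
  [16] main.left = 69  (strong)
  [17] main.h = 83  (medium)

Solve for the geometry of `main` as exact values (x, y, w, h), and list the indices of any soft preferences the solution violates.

main = (x=19, y=113, w=224, h=83)
violated soft preferences: 16

1. main.x = 19  [menu.left = main.left]
2. main.w = 224  [menu.w = main.w]
3. main.y = 113  [main.top = menu.bottom + 17]
4. main.h = 83  [sidebar.top = main.bottom + 13]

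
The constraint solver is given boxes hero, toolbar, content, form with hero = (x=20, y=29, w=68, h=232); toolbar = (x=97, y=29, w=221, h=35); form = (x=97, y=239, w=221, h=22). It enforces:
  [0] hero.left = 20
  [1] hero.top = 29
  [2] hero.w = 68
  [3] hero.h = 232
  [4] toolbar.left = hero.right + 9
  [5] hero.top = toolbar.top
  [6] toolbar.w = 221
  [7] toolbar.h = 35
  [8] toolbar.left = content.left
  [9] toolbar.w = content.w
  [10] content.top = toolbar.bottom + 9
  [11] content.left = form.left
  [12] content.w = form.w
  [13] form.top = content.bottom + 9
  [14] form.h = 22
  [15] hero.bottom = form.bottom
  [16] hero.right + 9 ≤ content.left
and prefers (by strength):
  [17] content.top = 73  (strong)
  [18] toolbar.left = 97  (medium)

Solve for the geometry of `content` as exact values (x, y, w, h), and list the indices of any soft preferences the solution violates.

1. content.x = 97  [toolbar.left = content.left]
2. content.w = 221  [toolbar.w = content.w]
3. content.y = 73  [content.top = toolbar.bottom + 9]
4. content.h = 157  [form.top = content.bottom + 9]

content = (x=97, y=73, w=221, h=157)
violated soft preferences: none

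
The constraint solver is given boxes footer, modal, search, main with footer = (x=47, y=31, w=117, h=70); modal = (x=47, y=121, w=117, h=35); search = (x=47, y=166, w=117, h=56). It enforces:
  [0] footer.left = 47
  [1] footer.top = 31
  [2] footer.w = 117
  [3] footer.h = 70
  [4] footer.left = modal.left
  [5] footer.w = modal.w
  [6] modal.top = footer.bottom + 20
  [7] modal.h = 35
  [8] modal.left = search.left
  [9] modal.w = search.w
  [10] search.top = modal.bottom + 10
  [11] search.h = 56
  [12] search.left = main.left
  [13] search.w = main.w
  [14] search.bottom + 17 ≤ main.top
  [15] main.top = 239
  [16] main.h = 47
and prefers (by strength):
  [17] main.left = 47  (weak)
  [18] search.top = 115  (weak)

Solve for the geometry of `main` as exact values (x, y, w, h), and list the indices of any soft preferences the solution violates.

main = (x=47, y=239, w=117, h=47)
violated soft preferences: 18

1. main.x = 47  [search.left = main.left]
2. main.w = 117  [search.w = main.w]
3. main.y = 239  [main.top = 239]
4. main.h = 47  [main.h = 47]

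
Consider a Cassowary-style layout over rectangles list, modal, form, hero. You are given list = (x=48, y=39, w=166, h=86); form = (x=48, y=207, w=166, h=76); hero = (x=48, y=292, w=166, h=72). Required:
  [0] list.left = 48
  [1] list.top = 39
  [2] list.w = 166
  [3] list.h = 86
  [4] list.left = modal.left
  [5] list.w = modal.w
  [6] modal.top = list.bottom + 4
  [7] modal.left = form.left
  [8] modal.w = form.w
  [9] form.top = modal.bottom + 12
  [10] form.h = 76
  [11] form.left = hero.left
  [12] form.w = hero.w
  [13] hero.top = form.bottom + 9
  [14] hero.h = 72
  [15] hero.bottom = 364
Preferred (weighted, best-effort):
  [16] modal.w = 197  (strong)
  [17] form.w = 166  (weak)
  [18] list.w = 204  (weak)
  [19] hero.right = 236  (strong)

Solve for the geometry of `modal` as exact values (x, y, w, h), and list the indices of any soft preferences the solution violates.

1. modal.x = 48  [list.left = modal.left]
2. modal.w = 166  [list.w = modal.w]
3. modal.y = 129  [modal.top = list.bottom + 4]
4. modal.h = 66  [form.top = modal.bottom + 12]

modal = (x=48, y=129, w=166, h=66)
violated soft preferences: 16, 18, 19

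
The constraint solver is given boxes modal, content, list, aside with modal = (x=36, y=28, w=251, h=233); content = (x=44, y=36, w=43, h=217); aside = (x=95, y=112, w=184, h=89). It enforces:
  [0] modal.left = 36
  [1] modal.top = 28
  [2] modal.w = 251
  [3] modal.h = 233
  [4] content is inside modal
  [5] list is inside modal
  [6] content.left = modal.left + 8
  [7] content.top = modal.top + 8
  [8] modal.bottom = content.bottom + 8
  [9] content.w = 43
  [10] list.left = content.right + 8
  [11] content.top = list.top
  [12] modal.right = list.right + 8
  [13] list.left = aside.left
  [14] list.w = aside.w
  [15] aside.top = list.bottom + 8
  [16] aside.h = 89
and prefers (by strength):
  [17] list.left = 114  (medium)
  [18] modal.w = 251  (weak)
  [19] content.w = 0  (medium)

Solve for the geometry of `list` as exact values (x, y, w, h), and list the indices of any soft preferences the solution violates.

list = (x=95, y=36, w=184, h=68)
violated soft preferences: 17, 19

1. list.x = 95  [list.left = content.right + 8]
2. list.y = 36  [content.top = list.top]
3. list.w = 184  [modal.right = list.right + 8]
4. list.h = 68  [aside.top = list.bottom + 8]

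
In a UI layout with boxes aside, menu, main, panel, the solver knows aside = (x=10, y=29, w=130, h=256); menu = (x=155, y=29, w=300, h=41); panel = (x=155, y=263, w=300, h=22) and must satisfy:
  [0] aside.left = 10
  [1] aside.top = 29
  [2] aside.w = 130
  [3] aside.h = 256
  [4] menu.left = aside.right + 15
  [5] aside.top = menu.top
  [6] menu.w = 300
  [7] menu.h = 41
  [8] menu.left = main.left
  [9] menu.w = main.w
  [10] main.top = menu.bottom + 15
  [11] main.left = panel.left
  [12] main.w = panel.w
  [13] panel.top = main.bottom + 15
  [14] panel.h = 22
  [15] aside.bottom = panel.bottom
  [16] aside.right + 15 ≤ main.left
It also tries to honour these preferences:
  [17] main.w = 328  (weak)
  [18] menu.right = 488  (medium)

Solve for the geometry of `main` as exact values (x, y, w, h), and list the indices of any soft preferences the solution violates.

main = (x=155, y=85, w=300, h=163)
violated soft preferences: 17, 18

1. main.x = 155  [menu.left = main.left]
2. main.w = 300  [menu.w = main.w]
3. main.y = 85  [main.top = menu.bottom + 15]
4. main.h = 163  [panel.top = main.bottom + 15]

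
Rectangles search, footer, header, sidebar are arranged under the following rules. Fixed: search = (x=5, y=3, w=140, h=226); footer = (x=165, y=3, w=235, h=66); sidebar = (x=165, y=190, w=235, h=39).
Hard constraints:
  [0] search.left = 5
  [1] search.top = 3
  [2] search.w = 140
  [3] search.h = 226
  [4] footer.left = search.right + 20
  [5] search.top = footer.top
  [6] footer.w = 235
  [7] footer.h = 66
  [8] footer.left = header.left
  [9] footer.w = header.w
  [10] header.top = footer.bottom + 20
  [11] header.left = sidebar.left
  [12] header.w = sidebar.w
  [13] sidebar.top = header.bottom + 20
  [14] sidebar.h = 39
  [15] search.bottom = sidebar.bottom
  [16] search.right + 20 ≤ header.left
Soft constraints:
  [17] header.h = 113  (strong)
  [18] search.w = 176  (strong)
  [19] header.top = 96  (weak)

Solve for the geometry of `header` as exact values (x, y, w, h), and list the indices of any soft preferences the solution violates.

1. header.x = 165  [footer.left = header.left]
2. header.w = 235  [footer.w = header.w]
3. header.y = 89  [header.top = footer.bottom + 20]
4. header.h = 81  [sidebar.top = header.bottom + 20]

header = (x=165, y=89, w=235, h=81)
violated soft preferences: 17, 18, 19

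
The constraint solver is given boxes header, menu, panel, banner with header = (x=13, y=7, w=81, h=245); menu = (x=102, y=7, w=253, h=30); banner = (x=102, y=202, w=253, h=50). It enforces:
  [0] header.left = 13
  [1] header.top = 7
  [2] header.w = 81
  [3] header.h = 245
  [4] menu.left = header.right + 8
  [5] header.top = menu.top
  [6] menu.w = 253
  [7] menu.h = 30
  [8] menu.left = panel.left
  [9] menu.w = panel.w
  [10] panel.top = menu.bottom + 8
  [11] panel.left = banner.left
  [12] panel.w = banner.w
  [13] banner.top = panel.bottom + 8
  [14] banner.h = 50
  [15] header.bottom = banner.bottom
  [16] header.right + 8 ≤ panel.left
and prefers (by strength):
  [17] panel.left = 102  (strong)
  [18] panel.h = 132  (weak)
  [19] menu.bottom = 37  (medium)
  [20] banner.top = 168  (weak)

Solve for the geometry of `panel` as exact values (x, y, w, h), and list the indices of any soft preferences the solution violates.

1. panel.x = 102  [menu.left = panel.left]
2. panel.w = 253  [menu.w = panel.w]
3. panel.y = 45  [panel.top = menu.bottom + 8]
4. panel.h = 149  [banner.top = panel.bottom + 8]

panel = (x=102, y=45, w=253, h=149)
violated soft preferences: 18, 20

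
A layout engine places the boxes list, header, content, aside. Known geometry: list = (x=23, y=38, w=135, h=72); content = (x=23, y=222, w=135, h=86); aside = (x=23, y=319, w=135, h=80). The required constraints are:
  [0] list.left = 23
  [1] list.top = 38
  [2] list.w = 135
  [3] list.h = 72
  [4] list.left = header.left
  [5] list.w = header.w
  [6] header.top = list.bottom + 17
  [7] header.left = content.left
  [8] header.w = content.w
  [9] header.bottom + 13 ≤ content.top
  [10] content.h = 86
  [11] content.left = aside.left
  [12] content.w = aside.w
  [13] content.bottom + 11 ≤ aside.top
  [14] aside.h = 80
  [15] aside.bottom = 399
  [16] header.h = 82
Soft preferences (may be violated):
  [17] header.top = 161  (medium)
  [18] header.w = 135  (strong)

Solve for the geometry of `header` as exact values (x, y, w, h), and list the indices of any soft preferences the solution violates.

header = (x=23, y=127, w=135, h=82)
violated soft preferences: 17

1. header.x = 23  [list.left = header.left]
2. header.w = 135  [list.w = header.w]
3. header.y = 127  [header.top = list.bottom + 17]
4. header.h = 82  [header.h = 82]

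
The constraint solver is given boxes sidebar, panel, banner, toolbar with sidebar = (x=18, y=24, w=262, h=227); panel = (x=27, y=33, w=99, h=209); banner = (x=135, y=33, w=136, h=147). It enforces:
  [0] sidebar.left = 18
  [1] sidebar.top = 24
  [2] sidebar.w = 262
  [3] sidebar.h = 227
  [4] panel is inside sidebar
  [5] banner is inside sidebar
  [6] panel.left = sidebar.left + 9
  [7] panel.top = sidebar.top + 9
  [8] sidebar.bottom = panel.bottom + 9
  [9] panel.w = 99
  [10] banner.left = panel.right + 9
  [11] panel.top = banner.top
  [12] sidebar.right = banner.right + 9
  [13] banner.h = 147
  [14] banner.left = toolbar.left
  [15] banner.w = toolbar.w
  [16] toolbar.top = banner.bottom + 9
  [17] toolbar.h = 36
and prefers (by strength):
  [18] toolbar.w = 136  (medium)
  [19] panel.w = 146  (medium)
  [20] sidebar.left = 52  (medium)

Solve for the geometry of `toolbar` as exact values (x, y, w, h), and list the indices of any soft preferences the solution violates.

toolbar = (x=135, y=189, w=136, h=36)
violated soft preferences: 19, 20

1. toolbar.x = 135  [banner.left = toolbar.left]
2. toolbar.w = 136  [banner.w = toolbar.w]
3. toolbar.y = 189  [toolbar.top = banner.bottom + 9]
4. toolbar.h = 36  [toolbar.h = 36]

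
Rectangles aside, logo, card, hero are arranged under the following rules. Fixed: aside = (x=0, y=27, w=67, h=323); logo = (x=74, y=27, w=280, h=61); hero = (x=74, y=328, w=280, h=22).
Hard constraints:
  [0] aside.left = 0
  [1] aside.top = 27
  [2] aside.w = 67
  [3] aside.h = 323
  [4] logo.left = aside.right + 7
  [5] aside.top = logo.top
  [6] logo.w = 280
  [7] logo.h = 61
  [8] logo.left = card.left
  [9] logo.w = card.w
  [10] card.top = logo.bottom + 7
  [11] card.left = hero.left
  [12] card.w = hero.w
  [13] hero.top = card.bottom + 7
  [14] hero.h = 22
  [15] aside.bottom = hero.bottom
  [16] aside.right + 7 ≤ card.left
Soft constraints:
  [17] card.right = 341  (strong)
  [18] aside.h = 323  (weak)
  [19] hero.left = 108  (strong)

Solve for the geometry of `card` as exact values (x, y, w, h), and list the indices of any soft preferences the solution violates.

1. card.x = 74  [logo.left = card.left]
2. card.w = 280  [logo.w = card.w]
3. card.y = 95  [card.top = logo.bottom + 7]
4. card.h = 226  [hero.top = card.bottom + 7]

card = (x=74, y=95, w=280, h=226)
violated soft preferences: 17, 19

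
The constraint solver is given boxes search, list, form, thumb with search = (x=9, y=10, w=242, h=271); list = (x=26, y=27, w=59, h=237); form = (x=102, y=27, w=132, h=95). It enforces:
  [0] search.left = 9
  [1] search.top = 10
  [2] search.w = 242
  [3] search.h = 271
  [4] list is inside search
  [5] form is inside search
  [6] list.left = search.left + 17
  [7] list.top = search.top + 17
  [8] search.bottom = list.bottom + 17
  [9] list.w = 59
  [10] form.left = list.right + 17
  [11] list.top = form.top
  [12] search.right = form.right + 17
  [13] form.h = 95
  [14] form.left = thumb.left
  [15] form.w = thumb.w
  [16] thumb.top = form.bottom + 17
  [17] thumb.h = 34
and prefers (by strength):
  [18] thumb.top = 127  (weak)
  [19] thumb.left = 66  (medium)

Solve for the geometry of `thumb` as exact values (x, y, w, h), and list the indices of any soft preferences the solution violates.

thumb = (x=102, y=139, w=132, h=34)
violated soft preferences: 18, 19

1. thumb.x = 102  [form.left = thumb.left]
2. thumb.w = 132  [form.w = thumb.w]
3. thumb.y = 139  [thumb.top = form.bottom + 17]
4. thumb.h = 34  [thumb.h = 34]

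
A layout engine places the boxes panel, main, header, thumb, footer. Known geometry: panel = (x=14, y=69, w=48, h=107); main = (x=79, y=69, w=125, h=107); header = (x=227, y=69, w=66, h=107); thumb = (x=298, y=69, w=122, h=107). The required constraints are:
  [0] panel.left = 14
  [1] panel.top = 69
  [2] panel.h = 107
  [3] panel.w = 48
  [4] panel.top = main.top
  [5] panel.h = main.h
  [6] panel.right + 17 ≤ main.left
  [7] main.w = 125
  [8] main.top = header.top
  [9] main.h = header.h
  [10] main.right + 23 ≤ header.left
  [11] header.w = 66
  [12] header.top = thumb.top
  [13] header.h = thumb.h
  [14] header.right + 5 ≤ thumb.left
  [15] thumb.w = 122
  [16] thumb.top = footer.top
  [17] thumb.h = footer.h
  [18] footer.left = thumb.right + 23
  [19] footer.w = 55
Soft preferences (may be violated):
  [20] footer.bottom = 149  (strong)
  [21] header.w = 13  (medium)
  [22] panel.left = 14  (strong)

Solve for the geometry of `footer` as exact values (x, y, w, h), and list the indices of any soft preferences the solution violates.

footer = (x=443, y=69, w=55, h=107)
violated soft preferences: 20, 21

1. footer.y = 69  [thumb.top = footer.top]
2. footer.h = 107  [thumb.h = footer.h]
3. footer.x = 443  [footer.left = thumb.right + 23]
4. footer.w = 55  [footer.w = 55]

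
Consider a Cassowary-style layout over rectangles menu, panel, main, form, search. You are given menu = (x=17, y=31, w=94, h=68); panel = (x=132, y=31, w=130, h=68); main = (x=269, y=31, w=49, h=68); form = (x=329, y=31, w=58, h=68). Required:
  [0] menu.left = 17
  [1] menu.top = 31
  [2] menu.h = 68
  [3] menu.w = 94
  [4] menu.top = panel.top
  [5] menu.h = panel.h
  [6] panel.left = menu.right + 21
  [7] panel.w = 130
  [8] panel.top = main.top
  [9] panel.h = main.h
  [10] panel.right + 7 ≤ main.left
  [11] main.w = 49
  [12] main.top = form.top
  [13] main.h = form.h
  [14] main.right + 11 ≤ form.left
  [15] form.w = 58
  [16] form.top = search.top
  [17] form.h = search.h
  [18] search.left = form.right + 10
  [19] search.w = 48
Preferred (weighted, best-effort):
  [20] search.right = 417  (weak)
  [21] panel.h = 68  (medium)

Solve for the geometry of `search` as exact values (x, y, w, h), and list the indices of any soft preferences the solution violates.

search = (x=397, y=31, w=48, h=68)
violated soft preferences: 20

1. search.y = 31  [form.top = search.top]
2. search.h = 68  [form.h = search.h]
3. search.x = 397  [search.left = form.right + 10]
4. search.w = 48  [search.w = 48]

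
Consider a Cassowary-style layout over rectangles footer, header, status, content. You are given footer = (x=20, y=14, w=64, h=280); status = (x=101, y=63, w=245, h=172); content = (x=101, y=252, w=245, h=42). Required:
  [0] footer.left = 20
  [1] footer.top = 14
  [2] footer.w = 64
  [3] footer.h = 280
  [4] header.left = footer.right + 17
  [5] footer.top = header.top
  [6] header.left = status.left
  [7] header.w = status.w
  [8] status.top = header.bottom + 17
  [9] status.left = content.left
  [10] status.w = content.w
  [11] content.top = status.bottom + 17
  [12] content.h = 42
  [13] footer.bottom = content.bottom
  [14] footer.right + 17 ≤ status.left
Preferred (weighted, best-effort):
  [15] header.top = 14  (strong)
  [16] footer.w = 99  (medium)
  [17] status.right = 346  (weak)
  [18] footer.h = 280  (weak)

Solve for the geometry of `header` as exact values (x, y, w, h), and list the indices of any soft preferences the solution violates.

1. header.x = 101  [header.left = footer.right + 17]
2. header.y = 14  [footer.top = header.top]
3. header.w = 245  [header.w = status.w]
4. header.h = 32  [status.top = header.bottom + 17]

header = (x=101, y=14, w=245, h=32)
violated soft preferences: 16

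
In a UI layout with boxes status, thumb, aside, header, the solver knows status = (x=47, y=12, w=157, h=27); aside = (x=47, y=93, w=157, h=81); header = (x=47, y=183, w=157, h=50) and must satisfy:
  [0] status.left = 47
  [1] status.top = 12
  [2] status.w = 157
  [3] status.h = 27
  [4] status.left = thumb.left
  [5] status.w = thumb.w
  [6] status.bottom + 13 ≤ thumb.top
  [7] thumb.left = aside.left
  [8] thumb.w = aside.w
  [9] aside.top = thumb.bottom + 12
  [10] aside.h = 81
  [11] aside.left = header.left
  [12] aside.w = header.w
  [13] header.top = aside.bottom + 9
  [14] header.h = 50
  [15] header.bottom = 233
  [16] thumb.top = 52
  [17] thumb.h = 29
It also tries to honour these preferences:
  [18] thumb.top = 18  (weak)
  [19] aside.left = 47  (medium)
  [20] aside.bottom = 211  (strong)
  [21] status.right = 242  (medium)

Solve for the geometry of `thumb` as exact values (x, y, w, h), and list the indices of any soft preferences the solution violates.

1. thumb.x = 47  [status.left = thumb.left]
2. thumb.w = 157  [status.w = thumb.w]
3. thumb.y = 52  [thumb.top = 52]
4. thumb.h = 29  [thumb.h = 29]

thumb = (x=47, y=52, w=157, h=29)
violated soft preferences: 18, 20, 21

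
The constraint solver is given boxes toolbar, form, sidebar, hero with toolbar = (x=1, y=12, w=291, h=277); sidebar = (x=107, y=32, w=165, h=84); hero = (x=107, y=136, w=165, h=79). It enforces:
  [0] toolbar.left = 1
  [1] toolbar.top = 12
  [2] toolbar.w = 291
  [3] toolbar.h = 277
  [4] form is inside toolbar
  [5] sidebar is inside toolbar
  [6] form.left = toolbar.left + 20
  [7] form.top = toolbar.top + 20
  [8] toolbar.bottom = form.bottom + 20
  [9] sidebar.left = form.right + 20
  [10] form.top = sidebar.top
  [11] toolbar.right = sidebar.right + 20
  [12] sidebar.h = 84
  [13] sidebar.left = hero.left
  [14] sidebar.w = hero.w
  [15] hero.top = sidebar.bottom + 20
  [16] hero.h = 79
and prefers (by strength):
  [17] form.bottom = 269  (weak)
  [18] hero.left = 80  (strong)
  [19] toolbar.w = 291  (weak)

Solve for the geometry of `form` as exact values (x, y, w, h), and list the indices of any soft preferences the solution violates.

1. form.x = 21  [form.left = toolbar.left + 20]
2. form.y = 32  [form.top = toolbar.top + 20]
3. form.h = 237  [toolbar.bottom = form.bottom + 20]
4. form.w = 66  [sidebar.left = form.right + 20]

form = (x=21, y=32, w=66, h=237)
violated soft preferences: 18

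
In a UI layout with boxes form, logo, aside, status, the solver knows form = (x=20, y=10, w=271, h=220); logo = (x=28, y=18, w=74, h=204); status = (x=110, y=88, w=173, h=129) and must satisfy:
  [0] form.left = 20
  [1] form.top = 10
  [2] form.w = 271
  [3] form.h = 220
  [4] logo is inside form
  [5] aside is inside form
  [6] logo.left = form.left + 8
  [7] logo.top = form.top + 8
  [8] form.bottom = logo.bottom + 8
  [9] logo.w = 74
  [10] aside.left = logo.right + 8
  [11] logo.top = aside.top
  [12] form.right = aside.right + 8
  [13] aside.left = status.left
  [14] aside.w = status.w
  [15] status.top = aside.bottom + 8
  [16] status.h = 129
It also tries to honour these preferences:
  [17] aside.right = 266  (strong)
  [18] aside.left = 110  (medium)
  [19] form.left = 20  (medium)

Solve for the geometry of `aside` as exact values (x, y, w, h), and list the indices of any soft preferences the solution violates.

aside = (x=110, y=18, w=173, h=62)
violated soft preferences: 17

1. aside.x = 110  [aside.left = logo.right + 8]
2. aside.y = 18  [logo.top = aside.top]
3. aside.w = 173  [form.right = aside.right + 8]
4. aside.h = 62  [status.top = aside.bottom + 8]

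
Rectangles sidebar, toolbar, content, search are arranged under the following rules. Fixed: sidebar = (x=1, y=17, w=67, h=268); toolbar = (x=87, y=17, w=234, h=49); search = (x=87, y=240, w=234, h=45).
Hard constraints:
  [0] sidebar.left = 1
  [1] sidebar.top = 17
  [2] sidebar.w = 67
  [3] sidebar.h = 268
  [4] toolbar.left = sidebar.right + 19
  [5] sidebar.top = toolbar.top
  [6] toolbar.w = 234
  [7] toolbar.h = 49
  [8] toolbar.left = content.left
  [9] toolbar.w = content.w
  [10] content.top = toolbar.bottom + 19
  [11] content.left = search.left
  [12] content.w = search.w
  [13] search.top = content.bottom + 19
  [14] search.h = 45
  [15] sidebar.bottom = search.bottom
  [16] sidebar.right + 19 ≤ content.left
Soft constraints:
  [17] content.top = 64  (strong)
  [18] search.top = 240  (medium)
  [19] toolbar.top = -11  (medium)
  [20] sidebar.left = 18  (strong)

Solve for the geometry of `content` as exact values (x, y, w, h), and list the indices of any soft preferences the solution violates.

content = (x=87, y=85, w=234, h=136)
violated soft preferences: 17, 19, 20

1. content.x = 87  [toolbar.left = content.left]
2. content.w = 234  [toolbar.w = content.w]
3. content.y = 85  [content.top = toolbar.bottom + 19]
4. content.h = 136  [search.top = content.bottom + 19]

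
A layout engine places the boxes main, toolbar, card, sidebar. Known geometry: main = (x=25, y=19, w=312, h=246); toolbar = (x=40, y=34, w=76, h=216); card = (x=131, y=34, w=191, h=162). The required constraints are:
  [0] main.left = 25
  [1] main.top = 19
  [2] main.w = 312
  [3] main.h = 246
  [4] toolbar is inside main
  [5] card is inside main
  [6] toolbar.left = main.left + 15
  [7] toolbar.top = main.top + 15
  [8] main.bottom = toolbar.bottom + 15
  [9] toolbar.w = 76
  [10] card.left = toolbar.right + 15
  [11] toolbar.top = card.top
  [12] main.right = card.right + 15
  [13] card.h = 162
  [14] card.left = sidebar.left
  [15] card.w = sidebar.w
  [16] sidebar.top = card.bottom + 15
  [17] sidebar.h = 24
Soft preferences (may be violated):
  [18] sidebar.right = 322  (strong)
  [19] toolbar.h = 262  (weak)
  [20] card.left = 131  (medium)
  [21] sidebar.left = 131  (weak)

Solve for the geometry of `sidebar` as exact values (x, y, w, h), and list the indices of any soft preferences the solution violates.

1. sidebar.x = 131  [card.left = sidebar.left]
2. sidebar.w = 191  [card.w = sidebar.w]
3. sidebar.y = 211  [sidebar.top = card.bottom + 15]
4. sidebar.h = 24  [sidebar.h = 24]

sidebar = (x=131, y=211, w=191, h=24)
violated soft preferences: 19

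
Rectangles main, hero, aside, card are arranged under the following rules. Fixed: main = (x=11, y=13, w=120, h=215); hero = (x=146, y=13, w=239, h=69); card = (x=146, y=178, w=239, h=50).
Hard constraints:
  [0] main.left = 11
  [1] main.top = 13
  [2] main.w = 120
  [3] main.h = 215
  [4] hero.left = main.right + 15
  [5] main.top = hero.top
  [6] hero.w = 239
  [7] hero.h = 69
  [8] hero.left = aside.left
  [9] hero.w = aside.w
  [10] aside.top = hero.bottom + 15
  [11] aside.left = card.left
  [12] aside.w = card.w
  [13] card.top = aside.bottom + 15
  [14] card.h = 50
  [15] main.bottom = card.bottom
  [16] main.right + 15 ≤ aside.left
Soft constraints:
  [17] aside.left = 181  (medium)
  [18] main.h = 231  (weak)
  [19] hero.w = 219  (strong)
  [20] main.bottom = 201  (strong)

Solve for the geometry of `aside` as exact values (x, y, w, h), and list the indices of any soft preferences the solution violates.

1. aside.x = 146  [hero.left = aside.left]
2. aside.w = 239  [hero.w = aside.w]
3. aside.y = 97  [aside.top = hero.bottom + 15]
4. aside.h = 66  [card.top = aside.bottom + 15]

aside = (x=146, y=97, w=239, h=66)
violated soft preferences: 17, 18, 19, 20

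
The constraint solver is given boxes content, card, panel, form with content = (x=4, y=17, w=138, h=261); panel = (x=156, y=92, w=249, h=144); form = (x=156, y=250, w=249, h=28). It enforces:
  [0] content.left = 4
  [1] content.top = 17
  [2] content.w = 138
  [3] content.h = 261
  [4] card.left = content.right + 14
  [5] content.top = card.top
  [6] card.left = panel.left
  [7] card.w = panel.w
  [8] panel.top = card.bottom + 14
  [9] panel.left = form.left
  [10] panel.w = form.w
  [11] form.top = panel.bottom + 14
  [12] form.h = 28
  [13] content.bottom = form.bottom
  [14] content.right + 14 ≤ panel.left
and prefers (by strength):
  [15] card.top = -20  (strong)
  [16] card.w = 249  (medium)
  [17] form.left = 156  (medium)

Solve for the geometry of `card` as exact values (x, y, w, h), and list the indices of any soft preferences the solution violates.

1. card.x = 156  [card.left = content.right + 14]
2. card.y = 17  [content.top = card.top]
3. card.w = 249  [card.w = panel.w]
4. card.h = 61  [panel.top = card.bottom + 14]

card = (x=156, y=17, w=249, h=61)
violated soft preferences: 15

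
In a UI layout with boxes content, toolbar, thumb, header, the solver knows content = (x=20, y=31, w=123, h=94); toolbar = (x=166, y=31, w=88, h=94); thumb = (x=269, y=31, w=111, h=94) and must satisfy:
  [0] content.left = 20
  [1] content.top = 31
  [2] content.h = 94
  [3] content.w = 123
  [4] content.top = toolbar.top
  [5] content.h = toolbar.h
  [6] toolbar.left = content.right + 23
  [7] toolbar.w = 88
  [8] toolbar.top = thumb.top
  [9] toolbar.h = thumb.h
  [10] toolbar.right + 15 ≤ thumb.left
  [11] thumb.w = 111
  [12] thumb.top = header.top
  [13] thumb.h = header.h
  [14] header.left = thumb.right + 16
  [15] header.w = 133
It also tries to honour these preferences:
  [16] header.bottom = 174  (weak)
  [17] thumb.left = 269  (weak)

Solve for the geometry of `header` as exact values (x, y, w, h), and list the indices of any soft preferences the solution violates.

header = (x=396, y=31, w=133, h=94)
violated soft preferences: 16

1. header.y = 31  [thumb.top = header.top]
2. header.h = 94  [thumb.h = header.h]
3. header.x = 396  [header.left = thumb.right + 16]
4. header.w = 133  [header.w = 133]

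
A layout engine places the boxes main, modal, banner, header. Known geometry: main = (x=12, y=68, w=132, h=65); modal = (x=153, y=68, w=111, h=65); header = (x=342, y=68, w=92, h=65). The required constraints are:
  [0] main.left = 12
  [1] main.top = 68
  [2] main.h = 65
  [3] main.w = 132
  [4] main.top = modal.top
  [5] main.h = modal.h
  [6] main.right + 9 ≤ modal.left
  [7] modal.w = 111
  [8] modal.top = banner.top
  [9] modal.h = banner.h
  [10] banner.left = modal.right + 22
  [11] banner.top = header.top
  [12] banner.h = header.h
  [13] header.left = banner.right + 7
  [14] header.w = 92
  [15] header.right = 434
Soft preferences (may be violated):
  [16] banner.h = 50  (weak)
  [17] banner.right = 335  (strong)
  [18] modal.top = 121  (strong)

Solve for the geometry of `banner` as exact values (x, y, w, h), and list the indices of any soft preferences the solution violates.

banner = (x=286, y=68, w=49, h=65)
violated soft preferences: 16, 18

1. banner.y = 68  [modal.top = banner.top]
2. banner.h = 65  [modal.h = banner.h]
3. banner.x = 286  [banner.left = modal.right + 22]
4. banner.w = 49  [header.left = banner.right + 7]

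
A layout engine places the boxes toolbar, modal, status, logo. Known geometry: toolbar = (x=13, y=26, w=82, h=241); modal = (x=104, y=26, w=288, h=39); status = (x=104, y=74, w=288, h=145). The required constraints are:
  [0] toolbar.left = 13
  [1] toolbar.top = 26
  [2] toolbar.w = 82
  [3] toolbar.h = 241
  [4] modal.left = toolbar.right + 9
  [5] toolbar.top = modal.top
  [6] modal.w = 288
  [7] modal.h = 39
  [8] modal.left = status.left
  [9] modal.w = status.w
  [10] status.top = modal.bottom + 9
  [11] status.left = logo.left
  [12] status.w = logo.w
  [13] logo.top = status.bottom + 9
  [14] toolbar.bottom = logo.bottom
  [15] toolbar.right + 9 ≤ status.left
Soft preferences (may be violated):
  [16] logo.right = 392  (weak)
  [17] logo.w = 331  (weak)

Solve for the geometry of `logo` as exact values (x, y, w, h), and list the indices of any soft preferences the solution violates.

logo = (x=104, y=228, w=288, h=39)
violated soft preferences: 17

1. logo.x = 104  [status.left = logo.left]
2. logo.w = 288  [status.w = logo.w]
3. logo.y = 228  [logo.top = status.bottom + 9]
4. logo.h = 39  [toolbar.bottom = logo.bottom]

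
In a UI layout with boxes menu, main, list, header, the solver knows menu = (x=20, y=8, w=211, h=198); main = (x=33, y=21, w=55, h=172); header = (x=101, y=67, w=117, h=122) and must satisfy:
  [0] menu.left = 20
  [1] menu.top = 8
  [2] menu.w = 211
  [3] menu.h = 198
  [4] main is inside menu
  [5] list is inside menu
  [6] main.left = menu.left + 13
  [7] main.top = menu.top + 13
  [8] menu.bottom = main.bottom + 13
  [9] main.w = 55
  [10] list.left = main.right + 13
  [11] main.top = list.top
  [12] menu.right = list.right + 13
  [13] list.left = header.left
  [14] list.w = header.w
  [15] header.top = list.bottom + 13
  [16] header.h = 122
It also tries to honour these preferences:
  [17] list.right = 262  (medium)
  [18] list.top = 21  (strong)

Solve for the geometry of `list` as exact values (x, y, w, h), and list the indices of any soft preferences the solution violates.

list = (x=101, y=21, w=117, h=33)
violated soft preferences: 17

1. list.x = 101  [list.left = main.right + 13]
2. list.y = 21  [main.top = list.top]
3. list.w = 117  [menu.right = list.right + 13]
4. list.h = 33  [header.top = list.bottom + 13]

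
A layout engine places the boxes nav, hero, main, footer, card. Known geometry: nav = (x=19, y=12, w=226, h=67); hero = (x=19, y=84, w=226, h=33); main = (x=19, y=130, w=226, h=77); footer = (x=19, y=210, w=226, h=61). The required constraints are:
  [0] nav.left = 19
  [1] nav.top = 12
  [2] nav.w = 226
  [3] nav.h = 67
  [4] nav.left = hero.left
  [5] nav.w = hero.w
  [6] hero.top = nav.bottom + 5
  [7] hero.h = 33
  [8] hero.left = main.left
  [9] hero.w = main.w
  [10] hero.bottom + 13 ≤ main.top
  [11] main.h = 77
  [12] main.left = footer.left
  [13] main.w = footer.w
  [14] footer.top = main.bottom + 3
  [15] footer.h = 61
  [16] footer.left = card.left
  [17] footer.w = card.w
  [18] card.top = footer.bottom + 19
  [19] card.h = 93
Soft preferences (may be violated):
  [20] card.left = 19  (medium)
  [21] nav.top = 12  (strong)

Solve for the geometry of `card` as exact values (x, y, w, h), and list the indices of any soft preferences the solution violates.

card = (x=19, y=290, w=226, h=93)
violated soft preferences: none

1. card.x = 19  [footer.left = card.left]
2. card.w = 226  [footer.w = card.w]
3. card.y = 290  [card.top = footer.bottom + 19]
4. card.h = 93  [card.h = 93]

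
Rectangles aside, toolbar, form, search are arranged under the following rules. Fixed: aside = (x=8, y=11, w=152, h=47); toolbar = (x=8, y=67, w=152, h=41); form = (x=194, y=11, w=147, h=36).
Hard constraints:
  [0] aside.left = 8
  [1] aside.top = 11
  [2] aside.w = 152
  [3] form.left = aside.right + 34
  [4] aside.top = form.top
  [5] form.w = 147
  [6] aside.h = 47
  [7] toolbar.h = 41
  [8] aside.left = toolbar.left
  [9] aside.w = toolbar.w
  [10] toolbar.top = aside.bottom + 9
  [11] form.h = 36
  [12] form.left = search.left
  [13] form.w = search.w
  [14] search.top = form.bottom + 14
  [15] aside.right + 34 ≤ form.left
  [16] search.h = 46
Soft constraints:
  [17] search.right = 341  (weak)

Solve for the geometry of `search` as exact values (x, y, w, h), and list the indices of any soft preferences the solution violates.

search = (x=194, y=61, w=147, h=46)
violated soft preferences: none

1. search.x = 194  [form.left = search.left]
2. search.w = 147  [form.w = search.w]
3. search.y = 61  [search.top = form.bottom + 14]
4. search.h = 46  [search.h = 46]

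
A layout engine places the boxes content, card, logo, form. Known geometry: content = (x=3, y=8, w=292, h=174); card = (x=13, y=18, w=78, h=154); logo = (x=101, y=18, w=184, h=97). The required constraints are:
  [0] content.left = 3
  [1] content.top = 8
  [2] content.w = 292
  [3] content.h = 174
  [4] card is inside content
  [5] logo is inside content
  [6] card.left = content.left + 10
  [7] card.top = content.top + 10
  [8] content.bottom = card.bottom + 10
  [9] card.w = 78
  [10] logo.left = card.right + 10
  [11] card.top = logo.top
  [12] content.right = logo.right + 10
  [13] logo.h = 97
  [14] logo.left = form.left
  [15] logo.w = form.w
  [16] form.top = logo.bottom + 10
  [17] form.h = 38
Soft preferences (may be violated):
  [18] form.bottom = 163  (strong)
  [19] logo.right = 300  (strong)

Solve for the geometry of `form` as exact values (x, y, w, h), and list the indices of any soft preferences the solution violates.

form = (x=101, y=125, w=184, h=38)
violated soft preferences: 19

1. form.x = 101  [logo.left = form.left]
2. form.w = 184  [logo.w = form.w]
3. form.y = 125  [form.top = logo.bottom + 10]
4. form.h = 38  [form.h = 38]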